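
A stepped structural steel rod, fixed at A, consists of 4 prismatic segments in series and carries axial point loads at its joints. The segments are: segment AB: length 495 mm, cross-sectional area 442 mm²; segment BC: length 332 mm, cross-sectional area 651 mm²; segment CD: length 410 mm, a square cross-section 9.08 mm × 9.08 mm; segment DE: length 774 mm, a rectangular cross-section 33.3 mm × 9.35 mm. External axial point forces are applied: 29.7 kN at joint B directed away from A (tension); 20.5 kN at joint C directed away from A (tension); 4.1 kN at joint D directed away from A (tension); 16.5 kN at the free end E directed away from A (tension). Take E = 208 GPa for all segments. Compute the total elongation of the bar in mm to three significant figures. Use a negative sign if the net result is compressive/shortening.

1.17 mm

Internal axial forces (sectioning from the free end, tension +): N_DE = 16.5 kN, N_CD = 20.6 kN, N_BC = 41.1 kN, N_AB = 70.8 kN.
A_CD = 82.45 mm².
A_DE = 311.4 mm².
δ_AB = 70800·495/(442·208000) = 0.3812 mm
δ_BC = 41100·332/(651·208000) = 0.1008 mm
δ_CD = 20600·410/(82.45·208000) = 0.4925 mm
δ_DE = 16500·774/(311.4·208000) = 0.1972 mm
δ = Σδ_i = 1.172 mm.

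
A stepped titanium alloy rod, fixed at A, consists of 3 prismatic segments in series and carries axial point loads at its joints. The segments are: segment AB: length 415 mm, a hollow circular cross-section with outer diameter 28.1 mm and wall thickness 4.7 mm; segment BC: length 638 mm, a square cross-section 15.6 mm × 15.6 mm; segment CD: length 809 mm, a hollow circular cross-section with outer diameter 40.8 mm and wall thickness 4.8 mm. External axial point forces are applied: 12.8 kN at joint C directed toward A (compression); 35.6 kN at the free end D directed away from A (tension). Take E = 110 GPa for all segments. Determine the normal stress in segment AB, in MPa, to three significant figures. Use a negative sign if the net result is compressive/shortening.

66.0 MPa

Internal axial forces (sectioning from the free end, tension +): N_CD = 35.6 kN, N_BC = 22.8 kN, N_AB = 22.8 kN.
A_AB = 345.5 mm².
σ_AB = N_AB/A_AB = 22800/345.5 = 65.99 MPa.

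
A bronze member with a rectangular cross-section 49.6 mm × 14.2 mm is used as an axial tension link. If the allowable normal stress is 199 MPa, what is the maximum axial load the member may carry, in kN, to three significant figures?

140 kN

A = 704.3 mm².
P_max = σ_allow · A = 199 · 704.3 = 140200 N = 140.2 kN.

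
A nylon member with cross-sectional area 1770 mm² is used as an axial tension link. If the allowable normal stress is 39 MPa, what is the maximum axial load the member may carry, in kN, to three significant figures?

P_max = σ_allow · A = 39 · 1770 = 69030 N = 69.03 kN.

69.0 kN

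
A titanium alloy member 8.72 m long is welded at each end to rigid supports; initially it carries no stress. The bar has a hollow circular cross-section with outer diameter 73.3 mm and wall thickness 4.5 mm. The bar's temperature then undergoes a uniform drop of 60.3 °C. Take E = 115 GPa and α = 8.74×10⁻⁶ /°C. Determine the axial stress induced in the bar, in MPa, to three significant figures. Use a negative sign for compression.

Free thermal expansion αLΔT = 8.74e-6 · 8720 · -60.3 = -4.596 mm.
The walls impose strain ε = −(-4.596)/8720 = 5.2702e-04; σ = Eε = 115000 · 5.2702e-04 = 60.61 MPa.

60.6 MPa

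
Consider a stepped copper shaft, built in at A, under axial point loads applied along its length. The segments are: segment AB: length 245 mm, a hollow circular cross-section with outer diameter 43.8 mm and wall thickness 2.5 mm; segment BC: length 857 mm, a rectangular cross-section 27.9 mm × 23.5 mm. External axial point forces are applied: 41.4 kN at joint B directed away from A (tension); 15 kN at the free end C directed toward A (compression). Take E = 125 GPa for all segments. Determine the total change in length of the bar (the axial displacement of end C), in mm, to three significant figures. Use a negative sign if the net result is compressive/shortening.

Internal axial forces (sectioning from the free end, tension +): N_BC = -15 kN, N_AB = 26.4 kN.
A_AB = 324.4 mm².
A_BC = 655.6 mm².
δ_AB = 26400·245/(324.4·125000) = 0.1595 mm
δ_BC = -15000·857/(655.6·125000) = -0.1569 mm
δ = Σδ_i = 0.00267 mm.

0.00267 mm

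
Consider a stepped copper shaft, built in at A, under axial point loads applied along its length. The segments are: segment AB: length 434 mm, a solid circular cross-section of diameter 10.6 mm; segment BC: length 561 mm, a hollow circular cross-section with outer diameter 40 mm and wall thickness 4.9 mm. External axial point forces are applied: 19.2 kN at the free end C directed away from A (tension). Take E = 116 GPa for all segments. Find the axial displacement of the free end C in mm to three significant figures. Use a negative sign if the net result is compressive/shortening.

Internal axial forces (sectioning from the free end, tension +): N_BC = 19.2 kN, N_AB = 19.2 kN.
A_AB = 88.25 mm².
A_BC = 540.3 mm².
δ_AB = 19200·434/(88.25·116000) = 0.814 mm
δ_BC = 19200·561/(540.3·116000) = 0.1719 mm
δ = Σδ_i = 0.9859 mm.

0.986 mm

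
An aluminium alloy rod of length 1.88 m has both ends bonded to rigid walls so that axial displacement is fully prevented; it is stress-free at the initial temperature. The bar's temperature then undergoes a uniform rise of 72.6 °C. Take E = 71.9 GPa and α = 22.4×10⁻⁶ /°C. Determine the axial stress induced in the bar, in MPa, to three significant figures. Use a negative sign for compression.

-117 MPa

Free thermal expansion αLΔT = 22.4e-6 · 1880 · 72.6 = 3.057 mm.
The walls impose strain ε = −(3.057)/1880 = -1.6262e-03; σ = Eε = 71900 · -1.6262e-03 = -116.9 MPa.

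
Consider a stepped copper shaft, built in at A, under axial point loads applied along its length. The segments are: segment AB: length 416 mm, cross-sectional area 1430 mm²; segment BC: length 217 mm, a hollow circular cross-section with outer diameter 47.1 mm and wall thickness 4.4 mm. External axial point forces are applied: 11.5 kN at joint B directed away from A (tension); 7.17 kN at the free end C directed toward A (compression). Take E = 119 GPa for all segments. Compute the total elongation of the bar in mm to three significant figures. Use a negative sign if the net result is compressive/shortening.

Internal axial forces (sectioning from the free end, tension +): N_BC = -7.17 kN, N_AB = 4.33 kN.
A_BC = 590.2 mm².
δ_AB = 4330·416/(1430·119000) = 0.01059 mm
δ_BC = -7170·217/(590.2·119000) = -0.02215 mm
δ = Σδ_i = -0.01157 mm.

-0.0116 mm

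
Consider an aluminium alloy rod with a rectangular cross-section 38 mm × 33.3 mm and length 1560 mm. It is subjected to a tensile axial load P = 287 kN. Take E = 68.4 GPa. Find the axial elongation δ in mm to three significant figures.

5.17 mm

A = 1265 mm².
δ_mech = NL/(AE) = 287000·1560/(1265·68400) = 5.173 mm.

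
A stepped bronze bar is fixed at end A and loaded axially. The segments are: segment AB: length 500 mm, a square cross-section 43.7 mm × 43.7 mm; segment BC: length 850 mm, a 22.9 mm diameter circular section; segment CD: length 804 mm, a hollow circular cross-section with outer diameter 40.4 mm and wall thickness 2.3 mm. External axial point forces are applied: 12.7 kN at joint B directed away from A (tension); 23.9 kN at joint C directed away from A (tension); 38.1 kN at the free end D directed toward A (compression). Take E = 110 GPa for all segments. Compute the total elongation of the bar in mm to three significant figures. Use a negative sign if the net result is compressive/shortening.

Internal axial forces (sectioning from the free end, tension +): N_CD = -38.1 kN, N_BC = -14.2 kN, N_AB = -1.5 kN.
A_AB = 1910 mm².
A_BC = 411.9 mm².
A_CD = 275.3 mm².
δ_AB = -1500·500/(1910·110000) = -0.00357 mm
δ_BC = -14200·850/(411.9·110000) = -0.2664 mm
δ_CD = -38100·804/(275.3·110000) = -1.012 mm
δ = Σδ_i = -1.282 mm.

-1.28 mm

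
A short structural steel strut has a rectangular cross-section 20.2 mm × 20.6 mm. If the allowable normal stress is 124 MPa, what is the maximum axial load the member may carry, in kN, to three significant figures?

A = 416.1 mm².
P_max = σ_allow · A = 124 · 416.1 = 51600 N = 51.6 kN.

51.6 kN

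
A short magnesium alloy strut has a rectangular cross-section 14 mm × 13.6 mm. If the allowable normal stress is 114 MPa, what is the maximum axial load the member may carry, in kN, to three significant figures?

A = 190.4 mm².
P_max = σ_allow · A = 114 · 190.4 = 21710 N = 21.71 kN.

21.7 kN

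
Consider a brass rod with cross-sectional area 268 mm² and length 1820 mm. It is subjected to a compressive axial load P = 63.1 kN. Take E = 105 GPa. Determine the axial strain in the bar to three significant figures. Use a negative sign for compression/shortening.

-0.00224

σ = N/A = -235.4 MPa; ε = σ/E = -235.4/105000 = -2.242e-03.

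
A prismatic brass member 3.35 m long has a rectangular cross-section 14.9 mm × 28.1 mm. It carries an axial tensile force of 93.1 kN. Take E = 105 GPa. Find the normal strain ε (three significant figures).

0.00212

A = 418.7 mm².
σ = N/A = 222.4 MPa; ε = σ/E = 222.4/105000 = 2.118e-03.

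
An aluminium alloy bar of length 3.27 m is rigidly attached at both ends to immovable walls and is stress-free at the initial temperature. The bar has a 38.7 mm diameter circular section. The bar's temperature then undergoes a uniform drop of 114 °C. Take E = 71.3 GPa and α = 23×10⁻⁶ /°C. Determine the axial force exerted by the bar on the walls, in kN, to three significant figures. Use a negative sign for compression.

Free thermal expansion αLΔT = 23e-6 · 3270 · -114 = -8.574 mm.
The walls impose strain ε = −(-8.574)/3270 = 2.6220e-03; σ = Eε = 71300 · 2.6220e-03 = 186.9 MPa.
Wall reaction R = σ·A = 186.9·1176 = 219900 N = 219.9 kN.

220 kN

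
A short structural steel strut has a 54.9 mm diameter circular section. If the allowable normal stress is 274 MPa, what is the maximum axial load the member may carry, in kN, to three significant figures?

A = 2367 mm².
P_max = σ_allow · A = 274 · 2367 = 648600 N = 648.6 kN.

649 kN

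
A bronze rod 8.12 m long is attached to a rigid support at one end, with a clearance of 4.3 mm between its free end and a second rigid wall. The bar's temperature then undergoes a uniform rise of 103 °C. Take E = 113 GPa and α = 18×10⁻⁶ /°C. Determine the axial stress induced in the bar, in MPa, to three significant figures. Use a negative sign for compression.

Free thermal expansion αLΔT = 18e-6 · 8120 · 103 = 15.05 mm.
The walls engage after the gap closes; constrained expansion = 15.05 − 4.3 = 10.75 mm.
The walls impose strain ε = −(10.75)/8120 = -1.3244e-03; σ = Eε = 113000 · -1.3244e-03 = -149.7 MPa.

-150 MPa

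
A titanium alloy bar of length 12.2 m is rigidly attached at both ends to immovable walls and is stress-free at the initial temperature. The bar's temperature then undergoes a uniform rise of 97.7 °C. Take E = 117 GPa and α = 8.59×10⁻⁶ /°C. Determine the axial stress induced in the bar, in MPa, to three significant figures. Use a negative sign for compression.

-98.2 MPa

Free thermal expansion αLΔT = 8.59e-6 · 12200 · 97.7 = 10.24 mm.
The walls impose strain ε = −(10.24)/12200 = -8.3924e-04; σ = Eε = 117000 · -8.3924e-04 = -98.19 MPa.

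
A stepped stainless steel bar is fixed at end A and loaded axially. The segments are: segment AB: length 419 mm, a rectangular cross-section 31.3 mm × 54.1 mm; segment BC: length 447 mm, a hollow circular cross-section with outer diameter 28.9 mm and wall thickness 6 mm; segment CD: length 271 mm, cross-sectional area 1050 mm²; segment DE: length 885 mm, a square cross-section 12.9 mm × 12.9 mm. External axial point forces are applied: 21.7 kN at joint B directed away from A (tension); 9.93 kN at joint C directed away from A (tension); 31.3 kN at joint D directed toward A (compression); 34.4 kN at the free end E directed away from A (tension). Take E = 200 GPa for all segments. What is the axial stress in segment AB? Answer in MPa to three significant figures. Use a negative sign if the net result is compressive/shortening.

20.5 MPa

Internal axial forces (sectioning from the free end, tension +): N_DE = 34.4 kN, N_CD = 3.1 kN, N_BC = 13.03 kN, N_AB = 34.73 kN.
A_AB = 1693 mm².
σ_AB = N_AB/A_AB = 34730/1693 = 20.51 MPa.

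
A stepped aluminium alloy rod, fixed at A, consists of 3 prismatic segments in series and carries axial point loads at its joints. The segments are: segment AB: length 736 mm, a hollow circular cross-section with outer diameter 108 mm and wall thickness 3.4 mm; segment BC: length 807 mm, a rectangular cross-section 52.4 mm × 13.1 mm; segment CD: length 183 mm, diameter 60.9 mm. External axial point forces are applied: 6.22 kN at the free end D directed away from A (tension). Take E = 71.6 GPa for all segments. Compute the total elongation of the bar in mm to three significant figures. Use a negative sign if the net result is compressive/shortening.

Internal axial forces (sectioning from the free end, tension +): N_CD = 6.22 kN, N_BC = 6.22 kN, N_AB = 6.22 kN.
A_AB = 1117 mm².
A_BC = 686.4 mm².
A_CD = 2913 mm².
δ_AB = 6220·736/(1117·71600) = 0.05723 mm
δ_BC = 6220·807/(686.4·71600) = 0.1021 mm
δ_CD = 6220·183/(2913·71600) = 0.005458 mm
δ = Σδ_i = 0.1648 mm.

0.165 mm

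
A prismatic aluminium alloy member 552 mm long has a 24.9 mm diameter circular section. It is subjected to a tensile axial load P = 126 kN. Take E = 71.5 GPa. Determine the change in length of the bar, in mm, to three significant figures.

2.00 mm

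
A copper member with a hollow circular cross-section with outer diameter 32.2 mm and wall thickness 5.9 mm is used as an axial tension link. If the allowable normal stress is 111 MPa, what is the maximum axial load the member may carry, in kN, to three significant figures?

A = 487.5 mm².
P_max = σ_allow · A = 111 · 487.5 = 54110 N = 54.11 kN.

54.1 kN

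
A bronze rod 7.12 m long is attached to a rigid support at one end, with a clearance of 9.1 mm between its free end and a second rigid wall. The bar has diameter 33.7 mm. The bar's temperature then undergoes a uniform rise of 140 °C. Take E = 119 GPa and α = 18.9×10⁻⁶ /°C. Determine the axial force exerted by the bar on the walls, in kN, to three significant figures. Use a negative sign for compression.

Free thermal expansion αLΔT = 18.9e-6 · 7120 · 140 = 18.84 mm.
The walls engage after the gap closes; constrained expansion = 18.84 − 9.1 = 9.74 mm.
The walls impose strain ε = −(9.74)/7120 = -1.3679e-03; σ = Eε = 119000 · -1.3679e-03 = -162.8 MPa.
Wall reaction R = σ·A = -162.8·892 = -145200 N = -145.2 kN.

-145 kN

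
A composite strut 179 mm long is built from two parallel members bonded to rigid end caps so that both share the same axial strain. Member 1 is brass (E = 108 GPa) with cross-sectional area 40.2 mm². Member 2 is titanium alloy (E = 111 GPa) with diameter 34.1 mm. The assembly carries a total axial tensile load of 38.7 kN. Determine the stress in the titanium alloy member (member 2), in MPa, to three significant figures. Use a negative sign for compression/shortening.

A_2 = 913.3 mm².
Equal strain + equilibrium ⇒ each member carries load in proportion to AE: A₁E₁ = 4342000 N, A₂E₂ = 101400000 N, ΣAE = 105700000 N.
σ₂ = P·E₂/ΣAE = 38700·111000/105700000 = 40.63 MPa.

40.6 MPa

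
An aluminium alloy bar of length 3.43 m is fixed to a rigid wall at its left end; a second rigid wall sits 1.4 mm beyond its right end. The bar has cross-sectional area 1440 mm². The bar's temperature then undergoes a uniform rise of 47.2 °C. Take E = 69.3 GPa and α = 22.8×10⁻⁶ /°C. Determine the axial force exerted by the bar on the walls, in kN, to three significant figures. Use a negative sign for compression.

-66.7 kN

Free thermal expansion αLΔT = 22.8e-6 · 3430 · 47.2 = 3.691 mm.
The walls engage after the gap closes; constrained expansion = 3.691 − 1.4 = 2.291 mm.
The walls impose strain ε = −(2.291)/3430 = -6.6800e-04; σ = Eε = 69300 · -6.6800e-04 = -46.29 MPa.
Wall reaction R = σ·A = -46.29·1440 = -66660 N = -66.66 kN.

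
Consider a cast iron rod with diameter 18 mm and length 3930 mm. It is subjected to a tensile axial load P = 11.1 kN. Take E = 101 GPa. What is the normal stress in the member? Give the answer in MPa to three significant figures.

43.6 MPa

A = 254.5 mm².
σ = N/A = 11100/254.5 = 43.62 MPa.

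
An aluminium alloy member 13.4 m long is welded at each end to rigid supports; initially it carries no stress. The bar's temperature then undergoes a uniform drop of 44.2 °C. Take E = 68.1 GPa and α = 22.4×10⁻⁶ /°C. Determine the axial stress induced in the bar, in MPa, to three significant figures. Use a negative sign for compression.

67.4 MPa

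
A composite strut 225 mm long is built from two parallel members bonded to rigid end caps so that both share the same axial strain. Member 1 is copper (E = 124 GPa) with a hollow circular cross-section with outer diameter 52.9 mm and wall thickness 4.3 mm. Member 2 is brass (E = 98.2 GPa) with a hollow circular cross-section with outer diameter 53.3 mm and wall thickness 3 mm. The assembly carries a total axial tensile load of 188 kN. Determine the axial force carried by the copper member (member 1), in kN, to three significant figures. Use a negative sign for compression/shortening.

120 kN

A_1 = 656.5 mm².
A_2 = 474.1 mm².
Equal strain + equilibrium ⇒ each member carries load in proportion to AE: A₁E₁ = 81410000 N, A₂E₂ = 46550000 N, ΣAE = 128000000 N.
F₁ = P·A₁E₁/ΣAE = 188000·81410000/128000000 = 119600 N.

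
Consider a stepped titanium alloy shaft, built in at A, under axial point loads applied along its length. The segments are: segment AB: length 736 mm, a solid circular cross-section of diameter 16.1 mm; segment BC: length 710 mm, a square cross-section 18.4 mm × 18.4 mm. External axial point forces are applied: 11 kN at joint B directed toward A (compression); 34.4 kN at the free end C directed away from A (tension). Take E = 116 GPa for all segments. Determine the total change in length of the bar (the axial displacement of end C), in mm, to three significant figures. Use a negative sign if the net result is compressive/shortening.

1.35 mm

Internal axial forces (sectioning from the free end, tension +): N_BC = 34.4 kN, N_AB = 23.4 kN.
A_AB = 203.6 mm².
A_BC = 338.6 mm².
δ_AB = 23400·736/(203.6·116000) = 0.7293 mm
δ_BC = 34400·710/(338.6·116000) = 0.6219 mm
δ = Σδ_i = 1.351 mm.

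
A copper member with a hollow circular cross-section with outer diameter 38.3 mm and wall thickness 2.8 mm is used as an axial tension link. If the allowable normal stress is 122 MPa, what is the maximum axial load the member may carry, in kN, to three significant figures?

A = 312.3 mm².
P_max = σ_allow · A = 122 · 312.3 = 38100 N = 38.1 kN.

38.1 kN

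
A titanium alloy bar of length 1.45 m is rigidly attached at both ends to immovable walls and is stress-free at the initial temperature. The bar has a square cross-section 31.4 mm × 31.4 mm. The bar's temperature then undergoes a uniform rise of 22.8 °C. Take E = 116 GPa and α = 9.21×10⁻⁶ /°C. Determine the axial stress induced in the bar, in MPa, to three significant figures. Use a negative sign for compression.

-24.4 MPa

Free thermal expansion αLΔT = 9.21e-6 · 1450 · 22.8 = 0.3045 mm.
The walls impose strain ε = −(0.3045)/1450 = -2.0999e-04; σ = Eε = 116000 · -2.0999e-04 = -24.36 MPa.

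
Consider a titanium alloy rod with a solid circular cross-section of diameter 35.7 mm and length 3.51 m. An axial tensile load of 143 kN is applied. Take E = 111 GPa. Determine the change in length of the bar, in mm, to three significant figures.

4.52 mm

A = 1001 mm².
δ_mech = NL/(AE) = 143000·3510/(1001·111000) = 4.517 mm.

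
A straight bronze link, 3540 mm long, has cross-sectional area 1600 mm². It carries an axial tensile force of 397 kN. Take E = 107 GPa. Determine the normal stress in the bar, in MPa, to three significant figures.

248 MPa

σ = N/A = 397000/1600 = 248.1 MPa.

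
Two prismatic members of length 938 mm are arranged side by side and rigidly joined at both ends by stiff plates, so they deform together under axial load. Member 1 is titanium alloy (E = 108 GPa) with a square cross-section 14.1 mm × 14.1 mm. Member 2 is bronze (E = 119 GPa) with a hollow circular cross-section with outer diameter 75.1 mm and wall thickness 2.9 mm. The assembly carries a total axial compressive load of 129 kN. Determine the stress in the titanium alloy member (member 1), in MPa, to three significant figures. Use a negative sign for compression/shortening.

-140 MPa

A_1 = 198.8 mm².
A_2 = 657.8 mm².
Equal strain + equilibrium ⇒ each member carries load in proportion to AE: A₁E₁ = 21470000 N, A₂E₂ = 78280000 N, ΣAE = 99750000 N.
σ₁ = P·E₁/ΣAE = -129000·108000/99750000 = -139.7 MPa.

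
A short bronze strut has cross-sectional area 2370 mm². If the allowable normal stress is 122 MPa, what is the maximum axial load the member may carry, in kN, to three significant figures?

P_max = σ_allow · A = 122 · 2370 = 289100 N = 289.1 kN.

289 kN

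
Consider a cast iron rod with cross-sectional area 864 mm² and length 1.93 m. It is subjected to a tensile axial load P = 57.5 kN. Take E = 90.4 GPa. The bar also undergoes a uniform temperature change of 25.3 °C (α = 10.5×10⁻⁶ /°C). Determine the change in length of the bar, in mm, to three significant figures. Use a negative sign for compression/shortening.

δ_mech = NL/(AE) = 57500·1930/(864·90400) = 1.421 mm.
δ_thermal = αLΔT = 10.5e-6·1930·25.3 = 0.5127 mm.
δ = δ_mech + δ_thermal = 1.934 mm.

1.93 mm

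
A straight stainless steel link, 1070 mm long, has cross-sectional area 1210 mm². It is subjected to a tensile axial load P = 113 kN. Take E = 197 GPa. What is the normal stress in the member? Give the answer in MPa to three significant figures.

σ = N/A = 113000/1210 = 93.39 MPa.

93.4 MPa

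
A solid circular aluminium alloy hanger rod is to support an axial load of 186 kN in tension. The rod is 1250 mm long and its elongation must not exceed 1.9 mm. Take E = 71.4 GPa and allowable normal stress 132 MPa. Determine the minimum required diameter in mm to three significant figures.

46.7 mm

Required area A ≥ P/σ_allow = 186000/132 = 1409 mm².
For a solid circular section, d ≥ √(4A/π) = 42.36 mm.
Elongation limit: A ≥ PL/(Eδ_allow) = 186000·1250/(71400·1.9) = 1714 mm² ⇒ d ≥ 46.71 mm.
The elongation limit governs.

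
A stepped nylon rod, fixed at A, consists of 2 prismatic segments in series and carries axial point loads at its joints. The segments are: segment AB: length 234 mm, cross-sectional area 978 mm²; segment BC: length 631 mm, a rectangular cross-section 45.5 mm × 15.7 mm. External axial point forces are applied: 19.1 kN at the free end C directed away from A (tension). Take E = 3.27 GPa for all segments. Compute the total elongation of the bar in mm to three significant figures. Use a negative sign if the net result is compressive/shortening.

6.56 mm

Internal axial forces (sectioning from the free end, tension +): N_BC = 19.1 kN, N_AB = 19.1 kN.
A_BC = 714.4 mm².
δ_AB = 19100·234/(978·3270) = 1.398 mm
δ_BC = 19100·631/(714.4·3270) = 5.159 mm
δ = Σδ_i = 6.557 mm.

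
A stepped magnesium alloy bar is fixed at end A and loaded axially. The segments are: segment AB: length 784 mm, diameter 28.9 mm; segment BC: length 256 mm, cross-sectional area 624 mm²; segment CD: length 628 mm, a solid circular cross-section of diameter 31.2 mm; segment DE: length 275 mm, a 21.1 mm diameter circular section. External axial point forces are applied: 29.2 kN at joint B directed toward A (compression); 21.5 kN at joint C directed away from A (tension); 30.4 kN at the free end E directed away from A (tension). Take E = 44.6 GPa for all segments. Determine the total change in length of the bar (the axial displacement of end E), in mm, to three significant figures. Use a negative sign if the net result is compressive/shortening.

2.18 mm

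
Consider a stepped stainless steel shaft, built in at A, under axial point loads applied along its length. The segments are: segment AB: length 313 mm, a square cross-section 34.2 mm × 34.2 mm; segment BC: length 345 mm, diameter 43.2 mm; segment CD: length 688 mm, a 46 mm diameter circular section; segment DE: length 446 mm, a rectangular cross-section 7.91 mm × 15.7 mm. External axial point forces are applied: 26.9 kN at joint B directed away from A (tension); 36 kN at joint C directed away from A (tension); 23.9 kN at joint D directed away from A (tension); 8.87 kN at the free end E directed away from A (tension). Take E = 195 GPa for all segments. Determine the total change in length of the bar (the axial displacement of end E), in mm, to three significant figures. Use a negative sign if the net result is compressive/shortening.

Internal axial forces (sectioning from the free end, tension +): N_DE = 8.87 kN, N_CD = 32.77 kN, N_BC = 68.77 kN, N_AB = 95.67 kN.
A_AB = 1170 mm².
A_BC = 1466 mm².
A_CD = 1662 mm².
A_DE = 124.2 mm².
δ_AB = 95670·313/(1170·195000) = 0.1313 mm
δ_BC = 68770·345/(1466·195000) = 0.08301 mm
δ_CD = 32770·688/(1662·195000) = 0.06957 mm
δ_DE = 8870·446/(124.2·195000) = 0.1634 mm
δ = Σδ_i = 0.4472 mm.

0.447 mm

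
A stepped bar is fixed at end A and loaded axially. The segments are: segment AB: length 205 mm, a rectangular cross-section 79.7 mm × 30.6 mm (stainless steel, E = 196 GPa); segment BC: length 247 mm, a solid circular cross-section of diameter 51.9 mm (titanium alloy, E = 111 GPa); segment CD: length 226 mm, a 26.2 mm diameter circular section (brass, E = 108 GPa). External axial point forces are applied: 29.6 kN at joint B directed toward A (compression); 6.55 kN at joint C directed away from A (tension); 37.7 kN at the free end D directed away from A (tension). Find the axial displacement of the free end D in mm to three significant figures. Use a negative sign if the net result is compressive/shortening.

0.199 mm

Internal axial forces (sectioning from the free end, tension +): N_CD = 37.7 kN, N_BC = 44.25 kN, N_AB = 14.65 kN.
A_AB = 2439 mm².
A_BC = 2116 mm².
A_CD = 539.1 mm².
δ_AB = 14650·205/(2439·196000) = 0.006283 mm
δ_BC = 44250·247/(2116·111000) = 0.04654 mm
δ_CD = 37700·226/(539.1·108000) = 0.1463 mm
δ = Σδ_i = 0.1992 mm.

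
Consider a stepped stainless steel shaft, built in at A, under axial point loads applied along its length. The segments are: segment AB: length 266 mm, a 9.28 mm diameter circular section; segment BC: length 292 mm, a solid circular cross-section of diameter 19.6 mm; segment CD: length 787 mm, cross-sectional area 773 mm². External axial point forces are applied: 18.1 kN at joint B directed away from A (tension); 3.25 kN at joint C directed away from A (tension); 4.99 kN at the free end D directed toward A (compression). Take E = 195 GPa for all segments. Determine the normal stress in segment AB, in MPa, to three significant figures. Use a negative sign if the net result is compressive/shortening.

Internal axial forces (sectioning from the free end, tension +): N_CD = -4.99 kN, N_BC = -1.74 kN, N_AB = 16.36 kN.
A_AB = 67.64 mm².
σ_AB = N_AB/A_AB = 16360/67.64 = 241.9 MPa.

242 MPa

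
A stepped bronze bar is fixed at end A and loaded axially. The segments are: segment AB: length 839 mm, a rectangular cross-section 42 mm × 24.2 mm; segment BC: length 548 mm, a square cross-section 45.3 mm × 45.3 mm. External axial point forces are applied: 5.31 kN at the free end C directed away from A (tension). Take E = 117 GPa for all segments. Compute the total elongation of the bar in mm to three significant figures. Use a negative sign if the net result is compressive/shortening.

Internal axial forces (sectioning from the free end, tension +): N_BC = 5.31 kN, N_AB = 5.31 kN.
A_AB = 1016 mm².
A_BC = 2052 mm².
δ_AB = 5310·839/(1016·117000) = 0.03746 mm
δ_BC = 5310·548/(2052·117000) = 0.01212 mm
δ = Σδ_i = 0.04958 mm.

0.0496 mm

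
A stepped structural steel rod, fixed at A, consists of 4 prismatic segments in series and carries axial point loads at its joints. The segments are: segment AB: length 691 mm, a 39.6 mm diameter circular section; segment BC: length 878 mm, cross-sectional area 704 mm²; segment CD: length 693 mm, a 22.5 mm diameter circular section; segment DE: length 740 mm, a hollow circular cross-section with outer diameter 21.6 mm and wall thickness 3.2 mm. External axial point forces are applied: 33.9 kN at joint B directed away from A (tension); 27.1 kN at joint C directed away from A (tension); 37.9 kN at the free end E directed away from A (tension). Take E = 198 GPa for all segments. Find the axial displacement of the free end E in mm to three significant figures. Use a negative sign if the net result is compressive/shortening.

1.79 mm

Internal axial forces (sectioning from the free end, tension +): N_DE = 37.9 kN, N_CD = 37.9 kN, N_BC = 65 kN, N_AB = 98.9 kN.
A_AB = 1232 mm².
A_CD = 397.6 mm².
A_DE = 185 mm².
δ_AB = 98900·691/(1232·198000) = 0.2802 mm
δ_BC = 65000·878/(704·198000) = 0.4094 mm
δ_CD = 37900·693/(397.6·198000) = 0.3336 mm
δ_DE = 37900·740/(185·198000) = 0.7658 mm
δ = Σδ_i = 1.789 mm.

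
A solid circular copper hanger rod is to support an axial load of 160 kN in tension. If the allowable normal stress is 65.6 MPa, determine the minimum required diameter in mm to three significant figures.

Required area A ≥ P/σ_allow = 160000/65.6 = 2439 mm².
For a solid circular section, d ≥ √(4A/π) = 55.73 mm.

55.7 mm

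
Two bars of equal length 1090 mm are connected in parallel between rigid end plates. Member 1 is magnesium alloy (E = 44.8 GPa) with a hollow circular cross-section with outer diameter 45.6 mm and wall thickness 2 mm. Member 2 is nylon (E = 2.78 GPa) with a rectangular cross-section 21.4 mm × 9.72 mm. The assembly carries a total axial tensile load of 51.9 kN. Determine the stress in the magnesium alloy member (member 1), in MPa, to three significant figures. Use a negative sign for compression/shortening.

181 MPa

A_1 = 273.9 mm².
A_2 = 208 mm².
Equal strain + equilibrium ⇒ each member carries load in proportion to AE: A₁E₁ = 12270000 N, A₂E₂ = 578300 N, ΣAE = 12850000 N.
σ₁ = P·E₁/ΣAE = 51900·44800/12850000 = 180.9 MPa.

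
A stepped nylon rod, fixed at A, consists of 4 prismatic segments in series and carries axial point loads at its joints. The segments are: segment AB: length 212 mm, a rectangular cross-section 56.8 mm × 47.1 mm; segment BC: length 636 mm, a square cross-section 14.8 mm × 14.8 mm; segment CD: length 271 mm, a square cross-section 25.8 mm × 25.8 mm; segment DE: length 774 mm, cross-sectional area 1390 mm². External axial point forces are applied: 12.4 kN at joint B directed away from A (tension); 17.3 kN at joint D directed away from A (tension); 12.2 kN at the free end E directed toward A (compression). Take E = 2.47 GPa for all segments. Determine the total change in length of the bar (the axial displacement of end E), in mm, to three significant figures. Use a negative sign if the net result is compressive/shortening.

4.65 mm

Internal axial forces (sectioning from the free end, tension +): N_DE = -12.2 kN, N_CD = 5.1 kN, N_BC = 5.1 kN, N_AB = 17.5 kN.
A_AB = 2675 mm².
A_BC = 219 mm².
A_CD = 665.6 mm².
δ_AB = 17500·212/(2675·2470) = 0.5614 mm
δ_BC = 5100·636/(219·2470) = 5.995 mm
δ_CD = 5100·271/(665.6·2470) = 0.8406 mm
δ_DE = -12200·774/(1390·2470) = -2.75 mm
δ = Σδ_i = 4.647 mm.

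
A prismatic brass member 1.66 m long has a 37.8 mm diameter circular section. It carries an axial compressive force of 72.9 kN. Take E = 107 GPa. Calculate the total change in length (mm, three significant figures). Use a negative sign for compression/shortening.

-1.01 mm

A = 1122 mm².
δ_mech = NL/(AE) = -72900·1660/(1122·107000) = -1.008 mm.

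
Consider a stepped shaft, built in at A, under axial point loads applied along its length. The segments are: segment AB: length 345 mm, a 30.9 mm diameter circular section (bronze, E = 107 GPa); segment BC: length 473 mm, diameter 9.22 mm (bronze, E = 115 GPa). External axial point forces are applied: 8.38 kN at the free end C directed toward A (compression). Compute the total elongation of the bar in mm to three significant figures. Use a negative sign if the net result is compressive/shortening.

-0.552 mm

Internal axial forces (sectioning from the free end, tension +): N_BC = -8.38 kN, N_AB = -8.38 kN.
A_AB = 749.9 mm².
A_BC = 66.77 mm².
δ_AB = -8380·345/(749.9·107000) = -0.03603 mm
δ_BC = -8380·473/(66.77·115000) = -0.5162 mm
δ = Σδ_i = -0.5523 mm.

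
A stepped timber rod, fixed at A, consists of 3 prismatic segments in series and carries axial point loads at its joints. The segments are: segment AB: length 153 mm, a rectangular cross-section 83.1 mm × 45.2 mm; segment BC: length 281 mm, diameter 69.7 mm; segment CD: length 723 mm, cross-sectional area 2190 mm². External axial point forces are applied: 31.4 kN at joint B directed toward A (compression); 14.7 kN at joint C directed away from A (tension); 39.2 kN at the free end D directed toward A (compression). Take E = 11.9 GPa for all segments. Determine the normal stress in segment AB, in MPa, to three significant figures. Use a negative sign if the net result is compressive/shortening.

-14.9 MPa

Internal axial forces (sectioning from the free end, tension +): N_CD = -39.2 kN, N_BC = -24.5 kN, N_AB = -55.9 kN.
A_AB = 3756 mm².
σ_AB = N_AB/A_AB = -55900/3756 = -14.88 MPa.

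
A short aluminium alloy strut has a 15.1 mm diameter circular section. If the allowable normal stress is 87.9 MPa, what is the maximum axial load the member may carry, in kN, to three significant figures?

15.7 kN

A = 179.1 mm².
P_max = σ_allow · A = 87.9 · 179.1 = 15740 N = 15.74 kN.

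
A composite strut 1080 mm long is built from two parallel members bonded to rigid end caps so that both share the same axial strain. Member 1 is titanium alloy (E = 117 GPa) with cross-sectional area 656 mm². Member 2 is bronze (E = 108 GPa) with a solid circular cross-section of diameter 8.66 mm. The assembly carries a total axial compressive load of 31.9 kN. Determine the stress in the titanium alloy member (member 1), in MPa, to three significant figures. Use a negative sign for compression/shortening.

-44.9 MPa

A_2 = 58.9 mm².
Equal strain + equilibrium ⇒ each member carries load in proportion to AE: A₁E₁ = 76750000 N, A₂E₂ = 6361000 N, ΣAE = 83110000 N.
σ₁ = P·E₁/ΣAE = -31900·117000/83110000 = -44.91 MPa.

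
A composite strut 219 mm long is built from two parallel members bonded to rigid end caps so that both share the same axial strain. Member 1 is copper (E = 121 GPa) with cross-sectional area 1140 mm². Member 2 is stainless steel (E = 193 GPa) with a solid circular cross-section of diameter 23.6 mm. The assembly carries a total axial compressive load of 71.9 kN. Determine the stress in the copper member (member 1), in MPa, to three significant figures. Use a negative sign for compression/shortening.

A_2 = 437.4 mm².
Equal strain + equilibrium ⇒ each member carries load in proportion to AE: A₁E₁ = 137900000 N, A₂E₂ = 84430000 N, ΣAE = 222400000 N.
σ₁ = P·E₁/ΣAE = -71900·121000/222400000 = -39.12 MPa.

-39.1 MPa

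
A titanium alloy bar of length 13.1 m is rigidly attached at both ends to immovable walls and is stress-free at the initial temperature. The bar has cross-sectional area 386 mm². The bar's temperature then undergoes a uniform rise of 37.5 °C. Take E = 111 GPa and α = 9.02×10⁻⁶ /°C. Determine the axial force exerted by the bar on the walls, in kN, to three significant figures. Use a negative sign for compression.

-14.5 kN

Free thermal expansion αLΔT = 9.02e-6 · 13100 · 37.5 = 4.431 mm.
The walls impose strain ε = −(4.431)/13100 = -3.3825e-04; σ = Eε = 111000 · -3.3825e-04 = -37.55 MPa.
Wall reaction R = σ·A = -37.55·386 = -14490 N = -14.49 kN.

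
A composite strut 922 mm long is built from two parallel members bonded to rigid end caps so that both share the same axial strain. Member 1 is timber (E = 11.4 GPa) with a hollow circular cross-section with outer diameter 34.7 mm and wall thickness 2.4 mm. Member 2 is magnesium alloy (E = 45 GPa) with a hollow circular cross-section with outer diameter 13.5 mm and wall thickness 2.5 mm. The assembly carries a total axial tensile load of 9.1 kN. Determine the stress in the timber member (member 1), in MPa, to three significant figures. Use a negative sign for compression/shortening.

15.6 MPa

A_1 = 243.5 mm².
A_2 = 86.39 mm².
Equal strain + equilibrium ⇒ each member carries load in proportion to AE: A₁E₁ = 2776000 N, A₂E₂ = 3888000 N, ΣAE = 6664000 N.
σ₁ = P·E₁/ΣAE = 9100·11400/6664000 = 15.57 MPa.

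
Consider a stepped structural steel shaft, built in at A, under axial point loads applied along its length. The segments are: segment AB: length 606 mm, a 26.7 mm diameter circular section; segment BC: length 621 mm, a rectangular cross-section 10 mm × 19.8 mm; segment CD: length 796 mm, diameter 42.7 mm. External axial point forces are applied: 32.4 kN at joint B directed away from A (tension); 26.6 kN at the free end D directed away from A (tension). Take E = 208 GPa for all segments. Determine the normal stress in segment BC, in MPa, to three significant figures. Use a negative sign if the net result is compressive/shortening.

134 MPa

Internal axial forces (sectioning from the free end, tension +): N_CD = 26.6 kN, N_BC = 26.6 kN, N_AB = 59 kN.
A_BC = 198 mm².
σ_BC = N_BC/A_BC = 26600/198 = 134.3 MPa.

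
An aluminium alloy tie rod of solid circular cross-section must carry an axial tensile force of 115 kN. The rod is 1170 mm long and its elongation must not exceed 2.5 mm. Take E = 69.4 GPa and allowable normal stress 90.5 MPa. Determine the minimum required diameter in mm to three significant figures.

40.2 mm

Required area A ≥ P/σ_allow = 115000/90.5 = 1271 mm².
For a solid circular section, d ≥ √(4A/π) = 40.22 mm.
Elongation limit: A ≥ PL/(Eδ_allow) = 115000·1170/(69400·2.5) = 775.5 mm² ⇒ d ≥ 31.42 mm.
The stress limit governs.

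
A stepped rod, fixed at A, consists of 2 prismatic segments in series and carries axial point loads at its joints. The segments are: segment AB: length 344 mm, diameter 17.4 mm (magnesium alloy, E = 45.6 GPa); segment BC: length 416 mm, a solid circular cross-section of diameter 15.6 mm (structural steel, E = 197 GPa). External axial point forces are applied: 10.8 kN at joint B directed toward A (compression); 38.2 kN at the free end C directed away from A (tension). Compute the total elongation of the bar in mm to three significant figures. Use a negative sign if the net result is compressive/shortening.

Internal axial forces (sectioning from the free end, tension +): N_BC = 38.2 kN, N_AB = 27.4 kN.
A_AB = 237.8 mm².
A_BC = 191.1 mm².
δ_AB = 27400·344/(237.8·45600) = 0.8693 mm
δ_BC = 38200·416/(191.1·197000) = 0.422 mm
δ = Σδ_i = 1.291 mm.

1.29 mm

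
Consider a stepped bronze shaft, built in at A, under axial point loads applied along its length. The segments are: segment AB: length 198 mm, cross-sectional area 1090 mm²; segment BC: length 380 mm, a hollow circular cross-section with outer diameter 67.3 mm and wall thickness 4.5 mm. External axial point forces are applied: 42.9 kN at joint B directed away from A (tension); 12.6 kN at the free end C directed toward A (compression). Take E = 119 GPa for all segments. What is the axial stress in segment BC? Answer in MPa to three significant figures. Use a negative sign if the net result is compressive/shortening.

-14.2 MPa

Internal axial forces (sectioning from the free end, tension +): N_BC = -12.6 kN, N_AB = 30.3 kN.
A_BC = 887.8 mm².
σ_BC = N_BC/A_BC = -12600/887.8 = -14.19 MPa.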